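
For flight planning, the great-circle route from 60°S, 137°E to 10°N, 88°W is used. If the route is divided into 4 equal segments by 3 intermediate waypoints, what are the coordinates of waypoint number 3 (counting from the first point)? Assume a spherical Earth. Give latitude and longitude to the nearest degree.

Write both endpoints as unit vectors p₁, p₂ with components (cos φ cos λ, cos φ sin λ, sin φ).
The central angle between the endpoints is δ = arccos(p₁·p₂) ≈ 2.093 rad (119.9°).
Interpolate at f = 3/4 with slerp weights a = sin((1−f)δ)/sin δ ≈ 0.576, b = sin(fδ)/sin δ ≈ 1.154.
p = a·p₁ + b·p₂ ≈ (-0.171, -0.939, -0.299); φ = arcsin(p_z) ≈ -17.39°, λ = atan2(p_y, p_x) ≈ -100.33°.

≈ 17°S, 100°W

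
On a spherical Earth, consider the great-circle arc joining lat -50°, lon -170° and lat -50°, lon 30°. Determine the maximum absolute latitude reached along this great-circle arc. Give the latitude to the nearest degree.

The great circle lies in the plane with unit normal n̂ = (p₁ × p₂)/|p₁ × p₂|.
Here n̂_z ≈ -0.144; the vertex latitude is φ_max = arccos|n̂_z| ≈ 81.7°.

≈ -82°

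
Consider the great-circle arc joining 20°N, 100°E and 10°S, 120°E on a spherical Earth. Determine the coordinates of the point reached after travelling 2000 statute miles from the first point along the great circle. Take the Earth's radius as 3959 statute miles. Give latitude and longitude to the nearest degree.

Convert each endpoint to a unit vector on the sphere (x = cos φ cos λ, y = cos φ sin λ, z = sin φ).
The central angle between the endpoints is δ = arccos(p₁·p₂) ≈ 0.626 rad (35.9°). The total great-circle distance is δ·R ≈ 0.626 × 3959 ≈ 2479 mi, so the target fraction is f = 2000/2479 ≈ 0.807.
Interpolate at f ≈ 0.807 with slerp weights a = sin((1−f)δ)/sin δ ≈ 0.206, b = sin(fδ)/sin δ ≈ 0.826.
p = a·p₁ + b·p₂ ≈ (-0.440, 0.895, -0.073); φ = arcsin(p_z) ≈ -4.18°, λ = atan2(p_y, p_x) ≈ 116.19°.

≈ 4°S, 116°E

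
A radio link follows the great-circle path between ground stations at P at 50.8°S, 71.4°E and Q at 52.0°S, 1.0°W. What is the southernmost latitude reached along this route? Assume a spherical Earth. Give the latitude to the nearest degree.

≈ 57°S

The great circle lies in the plane with unit normal n̂ = (p₁ × p₂)/|p₁ × p₂|.
Here n̂_z ≈ -0.541; the vertex latitude is φ_max = arccos|n̂_z| ≈ 57.2°.
Check via Clairaut: cos φ_max = |cos φ₁| · sin C = cos(50.8°)·sin(121.1°) ≈ 0.541, again giving ≈ 57.2°.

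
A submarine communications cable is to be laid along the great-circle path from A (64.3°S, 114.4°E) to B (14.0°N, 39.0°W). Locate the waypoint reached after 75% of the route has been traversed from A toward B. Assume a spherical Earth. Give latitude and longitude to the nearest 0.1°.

Convert each endpoint to a unit vector on the sphere (x = cos φ cos λ, y = cos φ sin λ, z = sin φ).
The central angle between the endpoints is δ = arccos(p₁·p₂) ≈ 2.207 rad (126.5°).
Interpolate at f = 0.75 with slerp weights a = sin((1−f)δ)/sin δ ≈ 0.652, b = sin(fδ)/sin δ ≈ 1.239.
p = a·p₁ + b·p₂ ≈ (0.817, -0.499, -0.288); φ = arcsin(p_z) ≈ -16.71°, λ = atan2(p_y, p_x) ≈ -31.41°.

≈ (16.7°S, 31.4°W)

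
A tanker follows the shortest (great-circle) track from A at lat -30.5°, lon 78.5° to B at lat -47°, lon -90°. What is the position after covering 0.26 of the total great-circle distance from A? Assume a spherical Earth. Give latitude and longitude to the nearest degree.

Convert each endpoint to a unit vector on the sphere (x = cos φ cos λ, y = cos φ sin λ, z = sin φ).
The central angle between the endpoints is δ = arccos(p₁·p₂) ≈ 1.777 rad (101.8°).
Interpolate at f = 0.26 with slerp weights a = sin((1−f)δ)/sin δ ≈ 0.988, b = sin(fδ)/sin δ ≈ 0.455.
p = a·p₁ + b·p₂ ≈ (0.170, 0.524, -0.835); φ = arcsin(p_z) ≈ -56.58°, λ = atan2(p_y, p_x) ≈ 72.05°.

≈ lat -57°, lon 72°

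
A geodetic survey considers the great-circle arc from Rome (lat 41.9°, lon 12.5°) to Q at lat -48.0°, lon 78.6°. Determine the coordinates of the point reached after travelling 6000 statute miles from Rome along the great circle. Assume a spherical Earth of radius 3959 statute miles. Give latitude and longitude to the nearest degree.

≈ lat -32°, lon 62°

From cos δ = sin φ₁ sin φ₂ + cos φ₁ cos φ₂ cos Δλ, the central angle is δ ≈ 1.870 rad (107.1°). The total great-circle distance is δ·R ≈ 1.870 × 3959 ≈ 7402 mi, so the target fraction is f = 6000/7402 ≈ 0.811.
Interpolate at f ≈ 0.811 with slerp weights a = sin((1−f)δ)/sin δ ≈ 0.363, b = sin(fδ)/sin δ ≈ 1.045.
p = a·p₁ + b·p₂ ≈ (0.402, 0.744, -0.534); φ = arcsin(p_z) ≈ -32.28°, λ = atan2(p_y, p_x) ≈ 61.61°.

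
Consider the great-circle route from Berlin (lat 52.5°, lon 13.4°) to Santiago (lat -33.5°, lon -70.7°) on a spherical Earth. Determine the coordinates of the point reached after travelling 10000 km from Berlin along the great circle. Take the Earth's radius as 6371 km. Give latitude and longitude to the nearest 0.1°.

≈ lat -15.4°, lon -55.4°

The haversine formula gives a central angle δ ≈ 1.967 rad (112.7°) between the endpoints. The total great-circle distance is δ·R ≈ 1.967 × 6371 ≈ 12530 km, so the target fraction is f = 10000/12530 ≈ 0.798.
Interpolate at f ≈ 0.798 with slerp weights a = sin((1−f)δ)/sin δ ≈ 0.419, b = sin(fδ)/sin δ ≈ 1.084.
p = a·p₁ + b·p₂ ≈ (0.547, -0.794, -0.266); φ = arcsin(p_z) ≈ -15.40°, λ = atan2(p_y, p_x) ≈ -55.43°.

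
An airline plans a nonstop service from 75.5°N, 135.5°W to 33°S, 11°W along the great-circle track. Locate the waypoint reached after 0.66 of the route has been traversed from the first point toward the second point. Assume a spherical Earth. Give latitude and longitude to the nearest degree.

≈ 10°N, 22°W

Write both endpoints as unit vectors p₁, p₂ with components (cos φ cos λ, cos φ sin λ, sin φ).
The central angle between the endpoints is δ = arccos(p₁·p₂) ≈ 2.273 rad (130.3°).
Interpolate at f = 0.66 with slerp weights a = sin((1−f)δ)/sin δ ≈ 0.915, b = sin(fδ)/sin δ ≈ 1.307.
p = a·p₁ + b·p₂ ≈ (0.913, -0.370, 0.174); φ = arcsin(p_z) ≈ 10.02°, λ = atan2(p_y, p_x) ≈ -22.05°.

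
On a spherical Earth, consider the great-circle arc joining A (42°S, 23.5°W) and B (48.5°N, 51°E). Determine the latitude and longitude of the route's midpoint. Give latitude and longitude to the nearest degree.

Convert each endpoint to a unit vector on the sphere (x = cos φ cos λ, y = cos φ sin λ, z = sin φ).
The central angle between the endpoints is δ = arccos(p₁·p₂) ≈ 1.949 rad (111.7°).
Interpolate at f = 1/2 with slerp weights a = sin((1−f)δ)/sin δ ≈ 0.891, b = sin(fδ)/sin δ ≈ 0.891.
p = a·p₁ + b·p₂ ≈ (0.978, 0.195, 0.071); φ = arcsin(p_z) ≈ 4.08°, λ = atan2(p_y, p_x) ≈ 11.26°.

≈ (4°N, 11°E)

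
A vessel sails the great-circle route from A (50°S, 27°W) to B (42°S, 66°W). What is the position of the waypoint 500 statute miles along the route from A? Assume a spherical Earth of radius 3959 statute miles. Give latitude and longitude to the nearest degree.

Write both endpoints as unit vectors p₁, p₂ with components (cos φ cos λ, cos φ sin λ, sin φ).
The central angle between the endpoints is δ = arccos(p₁·p₂) ≈ 0.487 rad (27.9°). The total great-circle distance is δ·R ≈ 0.487 × 3959 ≈ 1927 mi, so the target fraction is f = 500/1927 ≈ 0.259.
Interpolate at f ≈ 0.259 with slerp weights a = sin((1−f)δ)/sin δ ≈ 0.754, b = sin(fδ)/sin δ ≈ 0.269.
p = a·p₁ + b·p₂ ≈ (0.513, -0.403, -0.758); φ = arcsin(p_z) ≈ -49.27°, λ = atan2(p_y, p_x) ≈ -38.13°.

≈ (49°S, 38°W)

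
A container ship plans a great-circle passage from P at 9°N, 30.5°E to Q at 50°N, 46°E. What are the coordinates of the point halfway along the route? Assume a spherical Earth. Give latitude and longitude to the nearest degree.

The haversine formula gives a central angle δ ≈ 0.750 rad (43.0°) between the endpoints.
Interpolate at f = 1/2 with slerp weights a = sin((1−f)δ)/sin δ ≈ 0.537, b = sin(fδ)/sin δ ≈ 0.537.
p = a·p₁ + b·p₂ ≈ (0.697, 0.518, 0.496); φ = arcsin(p_z) ≈ 29.72°, λ = atan2(p_y, p_x) ≈ 36.60°.

≈ 30°N, 37°E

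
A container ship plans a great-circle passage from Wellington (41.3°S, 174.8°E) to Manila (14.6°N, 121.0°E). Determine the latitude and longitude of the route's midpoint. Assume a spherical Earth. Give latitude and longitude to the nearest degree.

≈ 15°S, 144°E

Convert each endpoint to a unit vector on the sphere (x = cos φ cos λ, y = cos φ sin λ, z = sin φ).
The central angle between the endpoints is δ = arccos(p₁·p₂) ≈ 1.305 rad (74.8°).
Interpolate at f = 1/2 with slerp weights a = sin((1−f)δ)/sin δ ≈ 0.629, b = sin(fδ)/sin δ ≈ 0.629.
p = a·p₁ + b·p₂ ≈ (-0.784, 0.565, -0.257); φ = arcsin(p_z) ≈ -14.87°, λ = atan2(p_y, p_x) ≈ 144.24°.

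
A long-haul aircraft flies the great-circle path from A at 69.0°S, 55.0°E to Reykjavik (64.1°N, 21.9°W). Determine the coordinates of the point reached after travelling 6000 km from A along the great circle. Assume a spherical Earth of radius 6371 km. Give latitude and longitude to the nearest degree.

≈ 20°S, 17°E

Convert each endpoint to a unit vector on the sphere (x = cos φ cos λ, y = cos φ sin λ, z = sin φ).
The central angle between the endpoints is δ = arccos(p₁·p₂) ≈ 2.505 rad (143.5°). The total great-circle distance is δ·R ≈ 2.505 × 6371 ≈ 15962 km, so the target fraction is f = 6000/15962 ≈ 0.376.
Interpolate at f ≈ 0.376 with slerp weights a = sin((1−f)δ)/sin δ ≈ 1.683, b = sin(fδ)/sin δ ≈ 1.361.
p = a·p₁ + b·p₂ ≈ (0.897, 0.272, -0.347); φ = arcsin(p_z) ≈ -20.30°, λ = atan2(p_y, p_x) ≈ 16.88°.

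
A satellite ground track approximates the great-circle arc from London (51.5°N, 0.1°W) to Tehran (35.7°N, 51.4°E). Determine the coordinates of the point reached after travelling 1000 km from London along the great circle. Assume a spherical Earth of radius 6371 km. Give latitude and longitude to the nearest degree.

≈ 50°N, 14°E

Convert each endpoint to a unit vector on the sphere (x = cos φ cos λ, y = cos φ sin λ, z = sin φ).
The central angle between the endpoints is δ = arccos(p₁·p₂) ≈ 0.690 rad (39.5°). The total great-circle distance is δ·R ≈ 0.690 × 6371 ≈ 4395 km, so the target fraction is f = 1000/4395 ≈ 0.228.
Interpolate at f ≈ 0.228 with slerp weights a = sin((1−f)δ)/sin δ ≈ 0.798, b = sin(fδ)/sin δ ≈ 0.246.
p = a·p₁ + b·p₂ ≈ (0.621, 0.155, 0.768); φ = arcsin(p_z) ≈ 50.18°, λ = atan2(p_y, p_x) ≈ 14.01°.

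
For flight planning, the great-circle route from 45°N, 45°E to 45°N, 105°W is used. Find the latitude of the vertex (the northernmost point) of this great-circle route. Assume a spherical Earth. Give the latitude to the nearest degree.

The great circle lies in the plane with unit normal n̂ = (p₁ × p₂)/|p₁ × p₂|.
Here n̂_z ≈ -0.251; the vertex latitude is φ_max = arccos|n̂_z| ≈ 75.5°.
Check via Clairaut: cos φ_max = |cos φ₁| · sin C = cos(45.0°)·sin(20.8°) ≈ 0.251, again giving ≈ 75.5°.

≈ 75°N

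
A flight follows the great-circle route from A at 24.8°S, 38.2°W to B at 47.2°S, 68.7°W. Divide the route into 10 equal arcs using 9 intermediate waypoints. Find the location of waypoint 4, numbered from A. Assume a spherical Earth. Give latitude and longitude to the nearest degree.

≈ 35°S, 48°W

Write both endpoints as unit vectors p₁, p₂ with components (cos φ cos λ, cos φ sin λ, sin φ).
The central angle between the endpoints is δ = arccos(p₁·p₂) ≈ 0.575 rad (32.9°).
Interpolate at f = 4/10 with slerp weights a = sin((1−f)δ)/sin δ ≈ 0.622, b = sin(fδ)/sin δ ≈ 0.419.
p = a·p₁ + b·p₂ ≈ (0.547, -0.614, -0.568); φ = arcsin(p_z) ≈ -34.64°, λ = atan2(p_y, p_x) ≈ -48.32°.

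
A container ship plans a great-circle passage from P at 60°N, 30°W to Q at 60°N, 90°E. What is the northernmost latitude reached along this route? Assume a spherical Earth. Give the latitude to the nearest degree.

The great circle lies in the plane with unit normal n̂ = (p₁ × p₂)/|p₁ × p₂|.
Here n̂_z ≈ +0.277; the vertex latitude is φ_max = arccos|n̂_z| ≈ 73.9°.
Check via Clairaut: cos φ_max = |cos φ₁| · sin C = cos(60.0°)·sin(33.7°) ≈ 0.277, again giving ≈ 73.9°.

≈ 74°N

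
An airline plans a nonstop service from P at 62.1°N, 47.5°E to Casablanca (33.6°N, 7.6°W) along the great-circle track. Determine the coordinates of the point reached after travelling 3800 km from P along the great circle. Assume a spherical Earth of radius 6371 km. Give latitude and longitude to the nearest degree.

≈ 42°N, 0°E

From cos δ = sin φ₁ sin φ₂ + cos φ₁ cos φ₂ cos Δλ, the central angle is δ ≈ 0.778 rad (44.6°). The total great-circle distance is δ·R ≈ 0.778 × 6371 ≈ 4959 km, so the target fraction is f = 3800/4959 ≈ 0.766.
Interpolate at f ≈ 0.766 with slerp weights a = sin((1−f)δ)/sin δ ≈ 0.258, b = sin(fδ)/sin δ ≈ 0.800.
p = a·p₁ + b·p₂ ≈ (0.742, 0.001, 0.670); φ = arcsin(p_z) ≈ 42.10°, λ = atan2(p_y, p_x) ≈ 0.06°.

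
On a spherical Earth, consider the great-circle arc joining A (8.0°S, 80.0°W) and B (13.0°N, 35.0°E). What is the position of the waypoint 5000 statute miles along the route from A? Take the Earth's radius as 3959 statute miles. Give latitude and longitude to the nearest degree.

Write both endpoints as unit vectors p₁, p₂ with components (cos φ cos λ, cos φ sin λ, sin φ).
The central angle between the endpoints is δ = arccos(p₁·p₂) ≈ 2.025 rad (116.0°). The total great-circle distance is δ·R ≈ 2.025 × 3959 ≈ 8018 mi, so the target fraction is f = 5000/8018 ≈ 0.624.
Interpolate at f ≈ 0.624 with slerp weights a = sin((1−f)δ)/sin δ ≈ 0.769, b = sin(fδ)/sin δ ≈ 1.061.
p = a·p₁ + b·p₂ ≈ (0.979, -0.157, 0.132); φ = arcsin(p_z) ≈ 7.56°, λ = atan2(p_y, p_x) ≈ -9.11°.

≈ (8°N, 9°W)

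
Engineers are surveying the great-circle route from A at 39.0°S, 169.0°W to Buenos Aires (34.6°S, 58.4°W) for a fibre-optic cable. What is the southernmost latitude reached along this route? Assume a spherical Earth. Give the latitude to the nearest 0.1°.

The great circle lies in the plane with unit normal n̂ = (p₁ × p₂)/|p₁ × p₂|.
Here n̂_z ≈ +0.604; the vertex latitude is φ_max = arccos|n̂_z| ≈ 52.8°.
Check via Clairaut: cos φ_max = |cos φ₁| · sin C = cos(39.0°)·sin(129.0°) ≈ 0.604, again giving ≈ 52.8°.

≈ 52.8°S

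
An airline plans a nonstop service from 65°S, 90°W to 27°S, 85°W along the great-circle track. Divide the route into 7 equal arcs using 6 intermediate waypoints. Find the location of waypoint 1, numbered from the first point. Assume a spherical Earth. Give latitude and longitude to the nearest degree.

≈ 60°S, 89°W

From cos δ = sin φ₁ sin φ₂ + cos φ₁ cos φ₂ cos Δλ, the central angle is δ ≈ 0.666 rad (38.1°).
Interpolate at f = 1/7 with slerp weights a = sin((1−f)δ)/sin δ ≈ 0.875, b = sin(fδ)/sin δ ≈ 0.154.
p = a·p₁ + b·p₂ ≈ (0.012, -0.506, -0.862); φ = arcsin(p_z) ≈ -59.59°, λ = atan2(p_y, p_x) ≈ -88.65°.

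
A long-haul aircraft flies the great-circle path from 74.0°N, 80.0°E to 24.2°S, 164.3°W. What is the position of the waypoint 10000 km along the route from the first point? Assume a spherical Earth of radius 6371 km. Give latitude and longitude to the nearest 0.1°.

Write both endpoints as unit vectors p₁, p₂ with components (cos φ cos λ, cos φ sin λ, sin φ).
The central angle between the endpoints is δ = arccos(p₁·p₂) ≈ 2.098 rad (120.2°). The total great-circle distance is δ·R ≈ 2.098 × 6371 ≈ 13366 km, so the target fraction is f = 10000/13366 ≈ 0.748.
Interpolate at f ≈ 0.748 with slerp weights a = sin((1−f)δ)/sin δ ≈ 0.583, b = sin(fδ)/sin δ ≈ 1.157.
p = a·p₁ + b·p₂ ≈ (-0.988, -0.127, 0.086); φ = arcsin(p_z) ≈ 4.95°, λ = atan2(p_y, p_x) ≈ -172.66°.

≈ 5.0°N, 172.7°W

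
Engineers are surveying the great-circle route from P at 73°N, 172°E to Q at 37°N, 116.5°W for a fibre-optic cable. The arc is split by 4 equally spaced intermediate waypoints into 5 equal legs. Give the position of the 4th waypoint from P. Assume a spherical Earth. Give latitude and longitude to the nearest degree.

The haversine formula gives a central angle δ ≈ 0.864 rad (49.5°) between the endpoints.
Interpolate at f = 4/5 with slerp weights a = sin((1−f)δ)/sin δ ≈ 0.226, b = sin(fδ)/sin δ ≈ 0.838.
p = a·p₁ + b·p₂ ≈ (-0.364, -0.590, 0.721); φ = arcsin(p_z) ≈ 46.11°, λ = atan2(p_y, p_x) ≈ -121.69°.

≈ 46°N, 122°W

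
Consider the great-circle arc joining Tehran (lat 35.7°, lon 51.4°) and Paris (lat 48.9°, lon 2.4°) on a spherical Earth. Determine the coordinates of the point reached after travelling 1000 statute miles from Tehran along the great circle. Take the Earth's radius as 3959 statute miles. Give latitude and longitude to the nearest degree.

From cos δ = sin φ₁ sin φ₂ + cos φ₁ cos φ₂ cos Δλ, the central angle is δ ≈ 0.660 rad (37.8°). The total great-circle distance is δ·R ≈ 0.660 × 3959 ≈ 2613 mi, so the target fraction is f = 1000/2613 ≈ 0.383.
Interpolate at f ≈ 0.383 with slerp weights a = sin((1−f)δ)/sin δ ≈ 0.646, b = sin(fδ)/sin δ ≈ 0.408.
p = a·p₁ + b·p₂ ≈ (0.595, 0.421, 0.684); φ = arcsin(p_z) ≈ 43.18°, λ = atan2(p_y, p_x) ≈ 35.30°.

≈ lat 43°, lon 35°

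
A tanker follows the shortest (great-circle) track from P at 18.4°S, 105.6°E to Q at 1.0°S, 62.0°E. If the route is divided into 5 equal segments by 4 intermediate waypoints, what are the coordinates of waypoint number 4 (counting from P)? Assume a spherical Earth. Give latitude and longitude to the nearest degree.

Convert each endpoint to a unit vector on the sphere (x = cos φ cos λ, y = cos φ sin λ, z = sin φ).
The central angle between the endpoints is δ = arccos(p₁·p₂) ≈ 0.806 rad (46.2°).
Interpolate at f = 4/5 with slerp weights a = sin((1−f)δ)/sin δ ≈ 0.222, b = sin(fδ)/sin δ ≈ 0.833.
p = a·p₁ + b·p₂ ≈ (0.334, 0.939, -0.085); φ = arcsin(p_z) ≈ -4.86°, λ = atan2(p_y, p_x) ≈ 70.40°.

≈ 5°S, 70°E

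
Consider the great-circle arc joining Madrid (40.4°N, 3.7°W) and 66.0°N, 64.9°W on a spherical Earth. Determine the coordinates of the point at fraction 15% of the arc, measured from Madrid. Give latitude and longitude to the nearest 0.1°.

Convert each endpoint to a unit vector on the sphere (x = cos φ cos λ, y = cos φ sin λ, z = sin φ).
The central angle between the endpoints is δ = arccos(p₁·p₂) ≈ 0.736 rad (42.2°).
Interpolate at f = 0.15 with slerp weights a = sin((1−f)δ)/sin δ ≈ 0.872, b = sin(fδ)/sin δ ≈ 0.164.
p = a·p₁ + b·p₂ ≈ (0.691, -0.103, 0.715); φ = arcsin(p_z) ≈ 45.66°, λ = atan2(p_y, p_x) ≈ -8.50°.

≈ 45.7°N, 8.5°W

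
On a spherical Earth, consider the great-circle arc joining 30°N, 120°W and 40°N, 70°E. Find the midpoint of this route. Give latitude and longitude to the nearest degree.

≈ 81°N, 170°W

Convert each endpoint to a unit vector on the sphere (x = cos φ cos λ, y = cos φ sin λ, z = sin φ).
The central angle between the endpoints is δ = arccos(p₁·p₂) ≈ 1.909 rad (109.4°).
Interpolate at f = 1/2 with slerp weights a = sin((1−f)δ)/sin δ ≈ 0.865, b = sin(fδ)/sin δ ≈ 0.865.
p = a·p₁ + b·p₂ ≈ (-0.148, -0.026, 0.989); φ = arcsin(p_z) ≈ 81.36°, λ = atan2(p_y, p_x) ≈ -170.00°.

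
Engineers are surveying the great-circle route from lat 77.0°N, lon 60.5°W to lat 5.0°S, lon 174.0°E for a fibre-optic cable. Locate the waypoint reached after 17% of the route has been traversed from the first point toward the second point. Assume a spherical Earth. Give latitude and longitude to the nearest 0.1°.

From cos δ = sin φ₁ sin φ₂ + cos φ₁ cos φ₂ cos Δλ, the central angle is δ ≈ 1.788 rad (102.4°).
Interpolate at f = 0.17 with slerp weights a = sin((1−f)δ)/sin δ ≈ 1.020, b = sin(fδ)/sin δ ≈ 0.306.
p = a·p₁ + b·p₂ ≈ (-0.191, -0.168, 0.967); φ = arcsin(p_z) ≈ 75.29°, λ = atan2(p_y, p_x) ≈ -138.63°.

≈ lat 75.3°N, lon 138.6°W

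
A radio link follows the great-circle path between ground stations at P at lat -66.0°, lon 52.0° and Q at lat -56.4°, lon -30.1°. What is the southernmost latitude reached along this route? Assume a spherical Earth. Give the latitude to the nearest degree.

The great circle lies in the plane with unit normal n̂ = (p₁ × p₂)/|p₁ × p₂|.
Here n̂_z ≈ -0.365; the vertex latitude is φ_max = arccos|n̂_z| ≈ 68.6°.

≈ -69°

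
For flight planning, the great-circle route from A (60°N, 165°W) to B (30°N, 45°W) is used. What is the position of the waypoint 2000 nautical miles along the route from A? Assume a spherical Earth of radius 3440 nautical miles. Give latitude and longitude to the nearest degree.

Write both endpoints as unit vectors p₁, p₂ with components (cos φ cos λ, cos φ sin λ, sin φ).
The central angle between the endpoints is δ = arccos(p₁·p₂) ≈ 1.353 rad (77.5°). The total great-circle distance is δ·R ≈ 1.353 × 3440 ≈ 4653 nmi, so the target fraction is f = 2000/4653 ≈ 0.430.
Interpolate at f ≈ 0.430 with slerp weights a = sin((1−f)δ)/sin δ ≈ 0.714, b = sin(fδ)/sin δ ≈ 0.563.
p = a·p₁ + b·p₂ ≈ (-0.000, -0.437, 0.900); φ = arcsin(p_z) ≈ 64.10°, λ = atan2(p_y, p_x) ≈ -90.04°.

≈ (64°N, 90°W)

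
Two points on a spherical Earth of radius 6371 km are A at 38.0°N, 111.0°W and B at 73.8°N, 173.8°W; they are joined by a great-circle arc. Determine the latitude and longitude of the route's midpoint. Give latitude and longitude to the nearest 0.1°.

From cos δ = sin φ₁ sin φ₂ + cos φ₁ cos φ₂ cos Δλ, the central angle is δ ≈ 0.807 rad (46.2°).
Interpolate at f = 1/2 with slerp weights a = sin((1−f)δ)/sin δ ≈ 0.544, b = sin(fδ)/sin δ ≈ 0.544.
p = a·p₁ + b·p₂ ≈ (-0.304, -0.416, 0.857); φ = arcsin(p_z) ≈ 58.96°, λ = atan2(p_y, p_x) ≈ -126.16°.

≈ 59.0°N, 126.2°W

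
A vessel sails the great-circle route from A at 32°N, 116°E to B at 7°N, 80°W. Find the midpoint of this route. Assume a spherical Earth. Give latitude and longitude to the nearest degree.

Write both endpoints as unit vectors p₁, p₂ with components (cos φ cos λ, cos φ sin λ, sin φ).
The central angle between the endpoints is δ = arccos(p₁·p₂) ≈ 2.411 rad (138.1°).
Interpolate at f = 1/2 with slerp weights a = sin((1−f)δ)/sin δ ≈ 1.399, b = sin(fδ)/sin δ ≈ 1.399.
p = a·p₁ + b·p₂ ≈ (-0.279, -0.301, 0.912); φ = arcsin(p_z) ≈ 65.76°, λ = atan2(p_y, p_x) ≈ -132.81°.

≈ 66°N, 133°W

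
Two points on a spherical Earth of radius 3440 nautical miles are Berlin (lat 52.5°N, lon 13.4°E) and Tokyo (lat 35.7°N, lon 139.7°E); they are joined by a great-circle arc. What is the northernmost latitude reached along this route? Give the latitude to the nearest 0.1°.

The great circle lies in the plane with unit normal n̂ = (p₁ × p₂)/|p₁ × p₂|.
Here n̂_z ≈ +0.404; the vertex latitude is φ_max = arccos|n̂_z| ≈ 66.2°.

≈ 66.2°N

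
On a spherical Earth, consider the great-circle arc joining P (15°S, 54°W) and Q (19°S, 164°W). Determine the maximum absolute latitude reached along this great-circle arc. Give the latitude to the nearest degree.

The great circle lies in the plane with unit normal n̂ = (p₁ × p₂)/|p₁ × p₂|.
Here n̂_z ≈ -0.881; the vertex latitude is φ_max = arccos|n̂_z| ≈ 28.2°.
Check via Clairaut: cos φ_max = |cos φ₁| · sin C = cos(15.0°)·sin(114.1°) ≈ 0.881, again giving ≈ 28.2°.

≈ 28°S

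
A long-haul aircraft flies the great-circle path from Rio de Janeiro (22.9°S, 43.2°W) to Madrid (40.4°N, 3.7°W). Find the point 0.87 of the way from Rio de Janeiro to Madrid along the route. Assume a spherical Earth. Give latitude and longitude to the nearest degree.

Convert each endpoint to a unit vector on the sphere (x = cos φ cos λ, y = cos φ sin λ, z = sin φ).
The central angle between the endpoints is δ = arccos(p₁·p₂) ≈ 1.277 rad (73.2°).
Interpolate at f = 0.87 with slerp weights a = sin((1−f)δ)/sin δ ≈ 0.173, b = sin(fδ)/sin δ ≈ 0.936.
p = a·p₁ + b·p₂ ≈ (0.828, -0.155, 0.540); φ = arcsin(p_z) ≈ 32.66°, λ = atan2(p_y, p_x) ≈ -10.60°.

≈ 33°N, 11°W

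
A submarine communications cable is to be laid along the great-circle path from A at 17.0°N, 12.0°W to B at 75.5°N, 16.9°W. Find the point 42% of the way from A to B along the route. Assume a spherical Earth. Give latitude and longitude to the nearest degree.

≈ 42°N, 13°W

From cos δ = sin φ₁ sin φ₂ + cos φ₁ cos φ₂ cos Δλ, the central angle is δ ≈ 1.022 rad (58.6°).
Interpolate at f = 0.42 with slerp weights a = sin((1−f)δ)/sin δ ≈ 0.655, b = sin(fδ)/sin δ ≈ 0.488.
p = a·p₁ + b·p₂ ≈ (0.729, -0.166, 0.664); φ = arcsin(p_z) ≈ 41.59°, λ = atan2(p_y, p_x) ≈ -12.80°.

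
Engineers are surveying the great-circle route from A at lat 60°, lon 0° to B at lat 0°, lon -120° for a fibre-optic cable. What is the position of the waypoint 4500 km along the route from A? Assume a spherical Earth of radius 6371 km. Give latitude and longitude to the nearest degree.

Write both endpoints as unit vectors p₁, p₂ with components (cos φ cos λ, cos φ sin λ, sin φ).
The central angle between the endpoints is δ = arccos(p₁·p₂) ≈ 1.823 rad (104.5°). The total great-circle distance is δ·R ≈ 1.823 × 6371 ≈ 11617 km, so the target fraction is f = 4500/11617 ≈ 0.387.
Interpolate at f ≈ 0.387 with slerp weights a = sin((1−f)δ)/sin δ ≈ 0.928, b = sin(fδ)/sin δ ≈ 0.670.
p = a·p₁ + b·p₂ ≈ (0.129, -0.581, 0.804); φ = arcsin(p_z) ≈ 53.51°, λ = atan2(p_y, p_x) ≈ -77.47°.

≈ lat 54°, lon -77°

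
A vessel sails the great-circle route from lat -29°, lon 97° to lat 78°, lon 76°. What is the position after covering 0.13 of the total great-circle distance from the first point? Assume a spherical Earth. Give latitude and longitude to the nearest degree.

≈ lat -15°, lon 96°

Write both endpoints as unit vectors p₁, p₂ with components (cos φ cos λ, cos φ sin λ, sin φ).
The central angle between the endpoints is δ = arccos(p₁·p₂) ≈ 1.880 rad (107.7°).
Interpolate at f = 0.13 with slerp weights a = sin((1−f)δ)/sin δ ≈ 1.048, b = sin(fδ)/sin δ ≈ 0.254.
p = a·p₁ + b·p₂ ≈ (-0.099, 0.961, -0.259); φ = arcsin(p_z) ≈ -15.03°, λ = atan2(p_y, p_x) ≈ 95.88°.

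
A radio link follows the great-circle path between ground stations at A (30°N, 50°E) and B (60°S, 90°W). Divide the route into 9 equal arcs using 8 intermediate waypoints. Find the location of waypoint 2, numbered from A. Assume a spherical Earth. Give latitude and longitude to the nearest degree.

Convert each endpoint to a unit vector on the sphere (x = cos φ cos λ, y = cos φ sin λ, z = sin φ).
The central angle between the endpoints is δ = arccos(p₁·p₂) ≈ 2.441 rad (139.9°).
Interpolate at f = 2/9 with slerp weights a = sin((1−f)δ)/sin δ ≈ 1.469, b = sin(fδ)/sin δ ≈ 0.801.
p = a·p₁ + b·p₂ ≈ (0.818, 0.574, 0.041); φ = arcsin(p_z) ≈ 2.33°, λ = atan2(p_y, p_x) ≈ 35.06°.

≈ (2°N, 35°E)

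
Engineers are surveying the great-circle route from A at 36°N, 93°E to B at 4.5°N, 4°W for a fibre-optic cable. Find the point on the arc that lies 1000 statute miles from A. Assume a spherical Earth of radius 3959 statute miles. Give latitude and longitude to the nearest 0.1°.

≈ 36.6°N, 75.0°E

From cos δ = sin φ₁ sin φ₂ + cos φ₁ cos φ₂ cos Δλ, the central angle is δ ≈ 1.623 rad (93.0°). The total great-circle distance is δ·R ≈ 1.623 × 3959 ≈ 6425 mi, so the target fraction is f = 1000/6425 ≈ 0.156.
Interpolate at f ≈ 0.156 with slerp weights a = sin((1−f)δ)/sin δ ≈ 0.981, b = sin(fδ)/sin δ ≈ 0.250.
p = a·p₁ + b·p₂ ≈ (0.207, 0.775, 0.596); φ = arcsin(p_z) ≈ 36.62°, λ = atan2(p_y, p_x) ≈ 75.03°.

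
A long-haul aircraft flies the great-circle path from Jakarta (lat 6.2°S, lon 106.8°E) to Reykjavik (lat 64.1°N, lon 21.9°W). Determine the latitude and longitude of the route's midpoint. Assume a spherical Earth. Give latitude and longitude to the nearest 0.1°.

≈ lat 44.8°N, lon 81.5°E

The haversine formula gives a central angle δ ≈ 1.948 rad (111.6°) between the endpoints.
Interpolate at f = 1/2 with slerp weights a = sin((1−f)δ)/sin δ ≈ 0.890, b = sin(fδ)/sin δ ≈ 0.890.
p = a·p₁ + b·p₂ ≈ (0.105, 0.702, 0.704); φ = arcsin(p_z) ≈ 44.78°, λ = atan2(p_y, p_x) ≈ 81.50°.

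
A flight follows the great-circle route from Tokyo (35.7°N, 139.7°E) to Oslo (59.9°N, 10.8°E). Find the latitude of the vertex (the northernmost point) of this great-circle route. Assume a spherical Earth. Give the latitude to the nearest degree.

≈ 71°N

The great circle lies in the plane with unit normal n̂ = (p₁ × p₂)/|p₁ × p₂|.
Here n̂_z ≈ -0.327; the vertex latitude is φ_max = arccos|n̂_z| ≈ 70.9°.
Check via Clairaut: cos φ_max = |cos φ₁| · sin C = cos(35.7°)·sin(23.8°) ≈ 0.327, again giving ≈ 70.9°.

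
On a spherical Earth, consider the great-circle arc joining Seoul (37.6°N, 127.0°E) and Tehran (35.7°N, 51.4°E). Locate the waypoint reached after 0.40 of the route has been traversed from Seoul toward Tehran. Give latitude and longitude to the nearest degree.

≈ (43°N, 97°E)

From cos δ = sin φ₁ sin φ₂ + cos φ₁ cos φ₂ cos Δλ, the central angle is δ ≈ 1.029 rad (58.9°).
Interpolate at f = 0.40 with slerp weights a = sin((1−f)δ)/sin δ ≈ 0.676, b = sin(fδ)/sin δ ≈ 0.467.
p = a·p₁ + b·p₂ ≈ (-0.086, 0.724, 0.685); φ = arcsin(p_z) ≈ 43.21°, λ = atan2(p_y, p_x) ≈ 96.74°.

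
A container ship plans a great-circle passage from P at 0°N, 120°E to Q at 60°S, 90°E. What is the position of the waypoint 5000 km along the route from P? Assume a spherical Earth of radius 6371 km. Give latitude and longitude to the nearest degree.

Convert each endpoint to a unit vector on the sphere (x = cos φ cos λ, y = cos φ sin λ, z = sin φ).
The central angle between the endpoints is δ = arccos(p₁·p₂) ≈ 1.123 rad (64.3°). The total great-circle distance is δ·R ≈ 1.123 × 6371 ≈ 7154 km, so the target fraction is f = 5000/7154 ≈ 0.699.
Interpolate at f ≈ 0.699 with slerp weights a = sin((1−f)δ)/sin δ ≈ 0.368, b = sin(fδ)/sin δ ≈ 0.784.
p = a·p₁ + b·p₂ ≈ (-0.184, 0.711, -0.679); φ = arcsin(p_z) ≈ -42.76°, λ = atan2(p_y, p_x) ≈ 104.52°.

≈ 43°S, 105°E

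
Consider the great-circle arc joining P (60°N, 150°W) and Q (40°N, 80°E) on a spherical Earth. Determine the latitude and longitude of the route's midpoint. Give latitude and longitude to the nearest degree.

Write both endpoints as unit vectors p₁, p₂ with components (cos φ cos λ, cos φ sin λ, sin φ).
The central angle between the endpoints is δ = arccos(p₁·p₂) ≈ 1.255 rad (71.9°).
Interpolate at f = 1/2 with slerp weights a = sin((1−f)δ)/sin δ ≈ 0.618, b = sin(fδ)/sin δ ≈ 0.618.
p = a·p₁ + b·p₂ ≈ (-0.185, 0.312, 0.932); φ = arcsin(p_z) ≈ 68.75°, λ = atan2(p_y, p_x) ≈ 120.74°.

≈ (69°N, 121°E)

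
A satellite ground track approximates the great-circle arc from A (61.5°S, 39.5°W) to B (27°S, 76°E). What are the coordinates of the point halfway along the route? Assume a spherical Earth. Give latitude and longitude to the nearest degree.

The haversine formula gives a central angle δ ≈ 1.353 rad (77.5°) between the endpoints.
Interpolate at f = 1/2 with slerp weights a = sin((1−f)δ)/sin δ ≈ 0.641, b = sin(fδ)/sin δ ≈ 0.641.
p = a·p₁ + b·p₂ ≈ (0.374, 0.360, -0.855); φ = arcsin(p_z) ≈ -58.72°, λ = atan2(p_y, p_x) ≈ 43.86°.

≈ (59°S, 44°E)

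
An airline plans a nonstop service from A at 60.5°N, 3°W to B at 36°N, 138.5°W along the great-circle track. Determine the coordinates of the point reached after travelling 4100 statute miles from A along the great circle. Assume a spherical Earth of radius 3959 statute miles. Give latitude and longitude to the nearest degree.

≈ 52°N, 129°W

The haversine formula gives a central angle δ ≈ 1.341 rad (76.9°) between the endpoints. The total great-circle distance is δ·R ≈ 1.341 × 3959 ≈ 5310 mi, so the target fraction is f = 4100/5310 ≈ 0.772.
Interpolate at f ≈ 0.772 with slerp weights a = sin((1−f)δ)/sin δ ≈ 0.309, b = sin(fδ)/sin δ ≈ 0.883.
p = a·p₁ + b·p₂ ≈ (-0.383, -0.481, 0.788); φ = arcsin(p_z) ≈ 52.02°, λ = atan2(p_y, p_x) ≈ -128.52°.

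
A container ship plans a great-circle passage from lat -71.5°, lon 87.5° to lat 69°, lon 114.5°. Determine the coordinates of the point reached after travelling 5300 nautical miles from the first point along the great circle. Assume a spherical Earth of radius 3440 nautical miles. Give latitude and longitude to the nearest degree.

From cos δ = sin φ₁ sin φ₂ + cos φ₁ cos φ₂ cos Δλ, the central angle is δ ≈ 2.472 rad (141.6°). The total great-circle distance is δ·R ≈ 2.472 × 3440 ≈ 8503 nmi, so the target fraction is f = 5300/8503 ≈ 0.623.
Interpolate at f ≈ 0.623 with slerp weights a = sin((1−f)δ)/sin δ ≈ 1.293, b = sin(fδ)/sin δ ≈ 1.610.
p = a·p₁ + b·p₂ ≈ (-0.221, 0.935, 0.278); φ = arcsin(p_z) ≈ 16.11°, λ = atan2(p_y, p_x) ≈ 103.32°.

≈ lat 16°, lon 103°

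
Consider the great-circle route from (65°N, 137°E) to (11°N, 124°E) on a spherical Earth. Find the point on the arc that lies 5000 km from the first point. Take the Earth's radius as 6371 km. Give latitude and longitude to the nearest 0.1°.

≈ (20.7°N, 125.2°E)

Write both endpoints as unit vectors p₁, p₂ with components (cos φ cos λ, cos φ sin λ, sin φ).
The central angle between the endpoints is δ = arccos(p₁·p₂) ≈ 0.956 rad (54.7°). The total great-circle distance is δ·R ≈ 0.956 × 6371 ≈ 6088 km, so the target fraction is f = 5000/6088 ≈ 0.821.
Interpolate at f ≈ 0.821 with slerp weights a = sin((1−f)δ)/sin δ ≈ 0.208, b = sin(fδ)/sin δ ≈ 0.865.
p = a·p₁ + b·p₂ ≈ (-0.539, 0.764, 0.354); φ = arcsin(p_z) ≈ 20.71°, λ = atan2(p_y, p_x) ≈ 125.21°.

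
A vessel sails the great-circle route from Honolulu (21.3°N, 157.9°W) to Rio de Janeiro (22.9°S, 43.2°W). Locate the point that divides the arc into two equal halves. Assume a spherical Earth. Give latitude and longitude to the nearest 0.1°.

≈ 1.5°S, 101.1°W

Write both endpoints as unit vectors p₁, p₂ with components (cos φ cos λ, cos φ sin λ, sin φ).
The central angle between the endpoints is δ = arccos(p₁·p₂) ≈ 2.094 rad (120.0°).
Interpolate at f = 1/2 with slerp weights a = sin((1−f)δ)/sin δ ≈ 1.000, b = sin(fδ)/sin δ ≈ 1.000.
p = a·p₁ + b·p₂ ≈ (-0.192, -0.981, -0.026); φ = arcsin(p_z) ≈ -1.48°, λ = atan2(p_y, p_x) ≈ -101.06°.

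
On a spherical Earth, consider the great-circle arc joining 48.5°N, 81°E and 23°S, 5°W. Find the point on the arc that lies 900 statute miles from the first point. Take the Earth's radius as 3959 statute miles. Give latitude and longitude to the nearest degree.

≈ 43°N, 64°E

From cos δ = sin φ₁ sin φ₂ + cos φ₁ cos φ₂ cos Δλ, the central angle is δ ≈ 1.824 rad (104.5°). The total great-circle distance is δ·R ≈ 1.824 × 3959 ≈ 7220 mi, so the target fraction is f = 900/7220 ≈ 0.125.
Interpolate at f ≈ 0.125 with slerp weights a = sin((1−f)δ)/sin δ ≈ 1.032, b = sin(fδ)/sin δ ≈ 0.233.
p = a·p₁ + b·p₂ ≈ (0.320, 0.657, 0.682); φ = arcsin(p_z) ≈ 43.03°, λ = atan2(p_y, p_x) ≈ 64.00°.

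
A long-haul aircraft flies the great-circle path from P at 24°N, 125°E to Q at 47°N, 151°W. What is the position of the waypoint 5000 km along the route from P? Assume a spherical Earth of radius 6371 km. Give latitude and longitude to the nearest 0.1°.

≈ 46.9°N, 173.9°E

Convert each endpoint to a unit vector on the sphere (x = cos φ cos λ, y = cos φ sin λ, z = sin φ).
The central angle between the endpoints is δ = arccos(p₁·p₂) ≈ 1.200 rad (68.7°). The total great-circle distance is δ·R ≈ 1.200 × 6371 ≈ 7644 km, so the target fraction is f = 5000/7644 ≈ 0.654.
Interpolate at f ≈ 0.654 with slerp weights a = sin((1−f)δ)/sin δ ≈ 0.433, b = sin(fδ)/sin δ ≈ 0.758.
p = a·p₁ + b·p₂ ≈ (-0.679, 0.073, 0.731); φ = arcsin(p_z) ≈ 46.93°, λ = atan2(p_y, p_x) ≈ 173.86°.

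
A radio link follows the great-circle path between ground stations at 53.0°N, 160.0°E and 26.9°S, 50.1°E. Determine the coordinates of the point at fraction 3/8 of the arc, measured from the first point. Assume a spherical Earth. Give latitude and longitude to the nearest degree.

Convert each endpoint to a unit vector on the sphere (x = cos φ cos λ, y = cos φ sin λ, z = sin φ).
The central angle between the endpoints is δ = arccos(p₁·p₂) ≈ 2.146 rad (123.0°).
Interpolate at f = 3/8 with slerp weights a = sin((1−f)δ)/sin δ ≈ 1.161, b = sin(fδ)/sin δ ≈ 0.859.
p = a·p₁ + b·p₂ ≈ (-0.165, 0.826, 0.538); φ = arcsin(p_z) ≈ 32.56°, λ = atan2(p_y, p_x) ≈ 101.29°.

≈ 33°N, 101°E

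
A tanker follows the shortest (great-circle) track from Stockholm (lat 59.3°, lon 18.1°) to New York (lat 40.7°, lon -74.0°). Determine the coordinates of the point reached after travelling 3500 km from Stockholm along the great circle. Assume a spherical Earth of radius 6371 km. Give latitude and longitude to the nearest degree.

Convert each endpoint to a unit vector on the sphere (x = cos φ cos λ, y = cos φ sin λ, z = sin φ).
The central angle between the endpoints is δ = arccos(p₁·p₂) ≈ 0.993 rad (56.9°). The total great-circle distance is δ·R ≈ 0.993 × 6371 ≈ 6324 km, so the target fraction is f = 3500/6324 ≈ 0.553.
Interpolate at f ≈ 0.553 with slerp weights a = sin((1−f)δ)/sin δ ≈ 0.512, b = sin(fδ)/sin δ ≈ 0.623.
p = a·p₁ + b·p₂ ≈ (0.379, -0.373, 0.847); φ = arcsin(p_z) ≈ 57.88°, λ = atan2(p_y, p_x) ≈ -44.57°.

≈ lat 58°, lon -45°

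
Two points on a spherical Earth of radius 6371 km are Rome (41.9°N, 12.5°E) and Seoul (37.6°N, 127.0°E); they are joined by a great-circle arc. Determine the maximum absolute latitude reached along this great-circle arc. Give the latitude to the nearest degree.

≈ 57°N

The great circle lies in the plane with unit normal n̂ = (p₁ × p₂)/|p₁ × p₂|.
Here n̂_z ≈ +0.544; the vertex latitude is φ_max = arccos|n̂_z| ≈ 57.1°.
Check via Clairaut: cos φ_max = |cos φ₁| · sin C = cos(41.9°)·sin(46.9°) ≈ 0.544, again giving ≈ 57.1°.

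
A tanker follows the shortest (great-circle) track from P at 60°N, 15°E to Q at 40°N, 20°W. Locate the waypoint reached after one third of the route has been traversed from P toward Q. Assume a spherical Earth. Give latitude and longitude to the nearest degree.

Convert each endpoint to a unit vector on the sphere (x = cos φ cos λ, y = cos φ sin λ, z = sin φ).
The central angle between the endpoints is δ = arccos(p₁·p₂) ≈ 0.515 rad (29.5°).
Interpolate at f = 1/3 with slerp weights a = sin((1−f)δ)/sin δ ≈ 0.683, b = sin(fδ)/sin δ ≈ 0.347.
p = a·p₁ + b·p₂ ≈ (0.580, -0.002, 0.815); φ = arcsin(p_z) ≈ 54.57°, λ = atan2(p_y, p_x) ≈ -0.24°.

≈ 55°N, 0°E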